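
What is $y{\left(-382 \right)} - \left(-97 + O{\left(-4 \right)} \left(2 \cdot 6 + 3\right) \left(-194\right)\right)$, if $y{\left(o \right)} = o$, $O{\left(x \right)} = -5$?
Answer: $-14835$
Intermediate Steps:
$y{\left(-382 \right)} - \left(-97 + O{\left(-4 \right)} \left(2 \cdot 6 + 3\right) \left(-194\right)\right) = -382 - \left(-97 + - 5 \left(2 \cdot 6 + 3\right) \left(-194\right)\right) = -382 - \left(-97 + - 5 \left(12 + 3\right) \left(-194\right)\right) = -382 - \left(-97 + \left(-5\right) 15 \left(-194\right)\right) = -382 - \left(-97 - -14550\right) = -382 - \left(-97 + 14550\right) = -382 - 14453 = -14835$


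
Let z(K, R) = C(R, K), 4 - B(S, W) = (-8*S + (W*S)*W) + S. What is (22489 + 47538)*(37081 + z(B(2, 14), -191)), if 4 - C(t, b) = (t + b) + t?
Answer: 2649891707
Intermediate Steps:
B(S, W) = 4 + 7*S - S*W² (B(S, W) = 4 - ((-8*S + (W*S)*W) + S) = 4 - ((-8*S + (S*W)*W) + S) = 4 - ((-8*S + S*W²) + S) = 4 - (-7*S + S*W²) = 4 + (7*S - S*W²) = 4 + 7*S - S*W²)
C(t, b) = 4 - b - 2*t (C(t, b) = 4 - ((t + b) + t) = 4 - ((b + t) + t) = 4 - (b + 2*t) = 4 + (-b - 2*t) = 4 - b - 2*t)
z(K, R) = 4 - K - 2*R
(22489 + 47538)*(37081 + z(B(2, 14), -191)) = (22489 + 47538)*(37081 + (4 - (4 + 7*2 - 1*2*14²) - 2*(-191))) = 70027*(37081 + (4 - (4 + 14 - 1*2*196) + 382)) = 70027*(37081 + (4 - (4 + 14 - 392) + 382)) = 70027*(37081 + (4 - 1*(-374) + 382)) = 70027*(37081 + (4 + 374 + 382)) = 70027*(37081 + 760) = 70027*37841 = 2649891707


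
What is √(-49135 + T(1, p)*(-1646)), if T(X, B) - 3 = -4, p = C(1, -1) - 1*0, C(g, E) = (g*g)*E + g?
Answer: 13*I*√281 ≈ 217.92*I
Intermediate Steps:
C(g, E) = g + E*g² (C(g, E) = g²*E + g = E*g² + g = g + E*g²)
p = 0 (p = 1*(1 - 1*1) - 1*0 = 1*(1 - 1) + 0 = 1*0 + 0 = 0 + 0 = 0)
T(X, B) = -1 (T(X, B) = 3 - 4 = -1)
√(-49135 + T(1, p)*(-1646)) = √(-49135 - 1*(-1646)) = √(-49135 + 1646) = √(-47489) = 13*I*√281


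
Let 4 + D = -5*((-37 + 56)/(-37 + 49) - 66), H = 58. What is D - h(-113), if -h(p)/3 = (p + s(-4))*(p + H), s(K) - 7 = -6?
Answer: 225577/12 ≈ 18798.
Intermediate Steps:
s(K) = 1 (s(K) = 7 - 6 = 1)
h(p) = -3*(1 + p)*(58 + p) (h(p) = -3*(p + 1)*(p + 58) = -3*(1 + p)*(58 + p))
D = 3817/12 (D = -4 - 5*((-37 + 56)/(-37 + 49) - 66) = -4 - 5*(19/12 - 66) = -4 - 5*(-773/12) = -4 + 3865/12 = 3817/12 ≈ 318.08)
D - h(-113) = 3817/12 - (-174 - 177*(-113) - 3*(-113)²) = 3817/12 - (-174 + 20001 - 3*12769) = 3817/12 - (-174 + 20001 - 38307) = 3817/12 - 1*(-18480) = 3817/12 + 18480 = 225577/12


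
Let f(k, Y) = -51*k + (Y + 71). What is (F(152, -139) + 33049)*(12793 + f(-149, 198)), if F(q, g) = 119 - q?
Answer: 682143576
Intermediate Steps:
f(k, Y) = 71 + Y - 51*k (f(k, Y) = -51*k + (71 + Y) = 71 + Y - 51*k)
(F(152, -139) + 33049)*(12793 + f(-149, 198)) = ((119 - 1*152) + 33049)*(12793 + (71 + 198 - 51*(-149))) = ((119 - 152) + 33049)*(12793 + (71 + 198 + 7599)) = (-33 + 33049)*(12793 + 7868) = 33016*20661 = 682143576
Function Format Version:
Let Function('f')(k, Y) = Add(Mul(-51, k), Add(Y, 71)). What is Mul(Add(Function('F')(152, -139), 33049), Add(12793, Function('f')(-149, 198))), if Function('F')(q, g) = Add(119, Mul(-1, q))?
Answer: 682143576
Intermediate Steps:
Function('f')(k, Y) = Add(71, Y, Mul(-51, k)) (Function('f')(k, Y) = Add(Mul(-51, k), Add(71, Y)) = Add(71, Y, Mul(-51, k)))
Mul(Add(Function('F')(152, -139), 33049), Add(12793, Function('f')(-149, 198))) = Mul(Add(Add(119, Mul(-1, 152)), 33049), Add(12793, Add(71, 198, Mul(-51, -149)))) = Mul(Add(Add(119, -152), 33049), Add(12793, Add(71, 198, 7599))) = Mul(Add(-33, 33049), Add(12793, 7868)) = Mul(33016, 20661) = 682143576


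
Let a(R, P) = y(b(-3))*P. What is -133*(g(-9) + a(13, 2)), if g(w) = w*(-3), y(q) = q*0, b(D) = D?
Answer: -3591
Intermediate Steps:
y(q) = 0
g(w) = -3*w
a(R, P) = 0 (a(R, P) = 0*P = 0)
-133*(g(-9) + a(13, 2)) = -133*(-3*(-9) + 0) = -133*(27 + 0) = -133*27 = -3591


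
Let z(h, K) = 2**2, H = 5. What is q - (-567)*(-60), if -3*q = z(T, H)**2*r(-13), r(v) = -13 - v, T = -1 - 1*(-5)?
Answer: -34020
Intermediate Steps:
T = 4 (T = -1 + 5 = 4)
z(h, K) = 4
q = 0 (q = -4**2*(-13 - 1*(-13))/3 = -16*(-13 + 13)/3 = -16*0/3 = -1/3*0 = 0)
q - (-567)*(-60) = 0 - (-567)*(-60) = 0 - 1*34020 = 0 - 34020 = -34020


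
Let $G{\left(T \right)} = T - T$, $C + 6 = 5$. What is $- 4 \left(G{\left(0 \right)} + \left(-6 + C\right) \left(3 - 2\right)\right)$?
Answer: $28$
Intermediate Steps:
$C = -1$ ($C = -6 + 5 = -1$)
$G{\left(T \right)} = 0$
$- 4 \left(G{\left(0 \right)} + \left(-6 + C\right) \left(3 - 2\right)\right) = - 4 \left(0 + \left(-6 - 1\right) \left(3 - 2\right)\right) = - 4 \left(0 - 7\right) = \left(-4\right) \left(-7\right) = 28$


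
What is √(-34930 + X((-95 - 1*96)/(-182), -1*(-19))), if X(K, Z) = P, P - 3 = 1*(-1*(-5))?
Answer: I*√34922 ≈ 186.87*I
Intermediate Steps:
P = 8 (P = 3 + 1*(-1*(-5)) = 3 + 1*5 = 3 + 5 = 8)
X(K, Z) = 8
√(-34930 + X((-95 - 1*96)/(-182), -1*(-19))) = √(-34930 + 8) = √(-34922) = I*√34922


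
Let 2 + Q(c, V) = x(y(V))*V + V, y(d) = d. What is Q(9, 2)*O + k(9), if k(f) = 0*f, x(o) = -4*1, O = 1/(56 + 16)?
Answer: -1/9 ≈ -0.11111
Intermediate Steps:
O = 1/72 ≈ 0.013889
x(o) = -4
k(f) = 0
Q(c, V) = -2 - 3*V (Q(c, V) = -2 + (-4*V + V) = -2 - 3*V)
Q(9, 2)*O + k(9) = (-2 - 3*2)*(1/72) + 0 = (-2 - 6)*(1/72) + 0 = -8*1/72 + 0 = -1/9 + 0 = -1/9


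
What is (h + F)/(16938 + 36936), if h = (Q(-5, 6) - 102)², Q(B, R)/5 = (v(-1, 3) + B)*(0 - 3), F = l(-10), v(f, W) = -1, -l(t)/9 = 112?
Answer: -48/2993 ≈ -0.016037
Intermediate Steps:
l(t) = -1008 (l(t) = -9*112 = -1008)
F = -1008
Q(B, R) = 15 - 15*B (Q(B, R) = 5*((-1 + B)*(0 - 3)) = 5*((-1 + B)*(-3)) = 5*(3 - 3*B) = 15 - 15*B)
h = 144 (h = ((15 - 15*(-5)) - 102)² = ((15 + 75) - 102)² = (90 - 102)² = (-12)² = 144)
(h + F)/(16938 + 36936) = (144 - 1008)/(16938 + 36936) = -864/53874 = -864*1/53874 = -48/2993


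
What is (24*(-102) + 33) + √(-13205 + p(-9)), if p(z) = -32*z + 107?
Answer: -2415 + I*√12810 ≈ -2415.0 + 113.18*I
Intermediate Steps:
p(z) = 107 - 32*z
(24*(-102) + 33) + √(-13205 + p(-9)) = (24*(-102) + 33) + √(-13205 + (107 - 32*(-9))) = (-2448 + 33) + √(-13205 + (107 + 288)) = -2415 + √(-13205 + 395) = -2415 + √(-12810) = -2415 + I*√12810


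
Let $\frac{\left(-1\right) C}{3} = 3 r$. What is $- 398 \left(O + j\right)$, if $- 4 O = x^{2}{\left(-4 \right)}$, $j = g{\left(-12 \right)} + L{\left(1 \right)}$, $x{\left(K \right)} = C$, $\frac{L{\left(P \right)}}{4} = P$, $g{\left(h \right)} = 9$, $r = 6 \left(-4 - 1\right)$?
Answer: $7248376$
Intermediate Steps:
$r = -30$ ($r = 6 \left(-5\right) = -30$)
$L{\left(P \right)} = 4 P$
$C = 270$ ($C = - 3 \cdot 3 \left(-30\right) = \left(-3\right) \left(-90\right) = 270$)
$x{\left(K \right)} = 270$
$j = 13$ ($j = 9 + 4 \cdot 1 = 9 + 4 = 13$)
$O = -18225$ ($O = - \frac{270^{2}}{4} = \left(- \frac{1}{4}\right) 72900 = -18225$)
$- 398 \left(O + j\right) = - 398 \left(-18225 + 13\right) = \left(-398\right) \left(-18212\right) = 7248376$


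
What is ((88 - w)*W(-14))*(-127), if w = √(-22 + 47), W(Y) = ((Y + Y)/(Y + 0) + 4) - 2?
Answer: -42164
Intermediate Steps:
W(Y) = 4 (W(Y) = ((2*Y)/Y + 4) - 2 = (2 + 4) - 2 = 6 - 2 = 4)
w = 5 (w = √25 = 5)
((88 - w)*W(-14))*(-127) = ((88 - 1*5)*4)*(-127) = ((88 - 5)*4)*(-127) = (83*4)*(-127) = 332*(-127) = -42164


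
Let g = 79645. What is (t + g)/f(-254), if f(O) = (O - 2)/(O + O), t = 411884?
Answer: 62424183/64 ≈ 9.7538e+5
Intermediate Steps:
f(O) = (-2 + O)/(2*O) (f(O) = (-2 + O)/((2*O)) = (-2 + O)*(1/(2*O)) = (-2 + O)/(2*O))
(t + g)/f(-254) = (411884 + 79645)/(((½)*(-2 - 254)/(-254))) = 491529/(((½)*(-1/254)*(-256))) = 491529/(64/127) = 491529*(127/64) = 62424183/64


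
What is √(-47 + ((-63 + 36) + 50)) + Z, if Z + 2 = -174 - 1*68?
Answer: -244 + 2*I*√6 ≈ -244.0 + 4.899*I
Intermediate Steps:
Z = -244 (Z = -2 + (-174 - 1*68) = -2 + (-174 - 68) = -2 - 242 = -244)
√(-47 + ((-63 + 36) + 50)) + Z = √(-47 + ((-63 + 36) + 50)) - 244 = √(-47 + (-27 + 50)) - 244 = √(-47 + 23) - 244 = √(-24) - 244 = 2*I*√6 - 244 = -244 + 2*I*√6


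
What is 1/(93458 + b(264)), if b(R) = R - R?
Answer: 1/93458 ≈ 1.0700e-5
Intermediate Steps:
b(R) = 0
1/(93458 + b(264)) = 1/(93458 + 0) = 1/93458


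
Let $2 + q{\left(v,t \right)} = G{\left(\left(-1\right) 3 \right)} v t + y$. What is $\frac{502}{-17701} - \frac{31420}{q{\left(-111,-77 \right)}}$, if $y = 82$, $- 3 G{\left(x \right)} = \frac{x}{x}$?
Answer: $\frac{554775382}{49014069} \approx 11.319$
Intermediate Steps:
$G{\left(x \right)} = - \frac{1}{3}$ ($G{\left(x \right)} = - \frac{x \frac{1}{x}}{3} = \left(- \frac{1}{3}\right) 1 = - \frac{1}{3}$)
$q{\left(v,t \right)} = 80 - \frac{t v}{3}$ ($q{\left(v,t \right)} = -2 + \left(- \frac{v}{3} t + 82\right) = -2 - \left(-82 + \frac{t v}{3}\right) = 80 - \frac{t v}{3}$)
$\frac{502}{-17701} - \frac{31420}{q{\left(-111,-77 \right)}} = \frac{502}{-17701} - \frac{31420}{80 - \left(- \frac{77}{3}\right) \left(-111\right)} = 502 \left(- \frac{1}{17701}\right) - \frac{31420}{80 - 2849} = - \frac{502}{17701} - \frac{31420}{-2769} = - \frac{502}{17701} - - \frac{31420}{2769} = - \frac{502}{17701} + \frac{31420}{2769} = \frac{554775382}{49014069}$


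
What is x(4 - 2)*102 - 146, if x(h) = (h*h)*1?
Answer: 262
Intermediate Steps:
x(h) = h² (x(h) = h²*1 = h²)
x(4 - 2)*102 - 146 = (4 - 2)²*102 - 146 = 2²*102 - 146 = 4*102 - 146 = 408 - 146 = 262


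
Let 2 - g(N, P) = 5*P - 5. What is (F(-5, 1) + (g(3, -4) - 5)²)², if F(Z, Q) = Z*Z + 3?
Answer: 262144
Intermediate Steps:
g(N, P) = 7 - 5*P (g(N, P) = 2 - (5*P - 5) = 2 - (-5 + 5*P) = 2 + (5 - 5*P) = 7 - 5*P)
F(Z, Q) = 3 + Z² (F(Z, Q) = Z² + 3 = 3 + Z²)
(F(-5, 1) + (g(3, -4) - 5)²)² = ((3 + (-5)²) + ((7 - 5*(-4)) - 5)²)² = ((3 + 25) + ((7 + 20) - 5)²)² = (28 + (27 - 5)²)² = (28 + 22²)² = (28 + 484)² = 512² = 262144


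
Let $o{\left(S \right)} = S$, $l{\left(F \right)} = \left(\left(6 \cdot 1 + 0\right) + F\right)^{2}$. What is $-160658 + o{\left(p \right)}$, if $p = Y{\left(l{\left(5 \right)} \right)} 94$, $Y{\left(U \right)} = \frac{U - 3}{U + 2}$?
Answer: $- \frac{19749842}{123} \approx -1.6057 \cdot 10^{5}$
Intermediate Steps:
$l{\left(F \right)} = \left(6 + F\right)^{2}$ ($l{\left(F \right)} = \left(\left(6 + 0\right) + F\right)^{2} = \left(6 + F\right)^{2}$)
$Y{\left(U \right)} = \frac{-3 + U}{2 + U}$
$p = \frac{11092}{123}$ ($p = \frac{-3 + \left(6 + 5\right)^{2}}{2 + \left(6 + 5\right)^{2}} \cdot 94 = \frac{-3 + 11^{2}}{2 + 11^{2}} \cdot 94 = \frac{-3 + 121}{2 + 121} \cdot 94 = \frac{1}{123} \cdot 118 \cdot 94 = \frac{118}{123} \cdot 94 = \frac{11092}{123} \approx 90.179$)
$-160658 + o{\left(p \right)} = -160658 + \frac{11092}{123} = - \frac{19749842}{123}$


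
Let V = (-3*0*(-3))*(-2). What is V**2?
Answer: 0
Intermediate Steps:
V = 0 (V = (0*(-3))*(-2) = 0*(-2) = 0)
V**2 = 0**2 = 0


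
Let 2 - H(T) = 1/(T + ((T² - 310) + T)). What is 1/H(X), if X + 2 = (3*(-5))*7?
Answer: 10925/21849 ≈ 0.50002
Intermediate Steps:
X = -107 (X = -2 + (3*(-5))*7 = -2 - 15*7 = -2 - 105 = -107)
H(T) = 2 - 1/(-310 + T² + 2*T) (H(T) = 2 - 1/(T + ((T² - 310) + T)) = 2 - 1/(T + ((-310 + T²) + T)) = 2 - 1/(T + (-310 + T + T²)) = 2 - 1/(-310 + T² + 2*T))
1/H(X) = 1/((-621 + 2*(-107)² + 4*(-107))/(-310 + (-107)² + 2*(-107))) = 1/((-621 + 2*11449 - 428)/(-310 + 11449 - 214)) = 1/((-621 + 22898 - 428)/10925) = 1/((1/10925)*21849) = 1/(21849/10925) = 10925/21849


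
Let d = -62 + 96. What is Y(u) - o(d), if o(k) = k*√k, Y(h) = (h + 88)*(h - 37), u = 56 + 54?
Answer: 14454 - 34*√34 ≈ 14256.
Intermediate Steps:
u = 110
d = 34
Y(h) = (-37 + h)*(88 + h) (Y(h) = (88 + h)*(-37 + h) = (-37 + h)*(88 + h))
o(k) = k^(3/2)
Y(u) - o(d) = (-3256 + 110² + 51*110) - 34^(3/2) = (-3256 + 12100 + 5610) - 34*√34 = 14454 - 34*√34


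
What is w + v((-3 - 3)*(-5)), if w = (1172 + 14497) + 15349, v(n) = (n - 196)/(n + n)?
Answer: 930457/30 ≈ 31015.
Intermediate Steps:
v(n) = (-196 + n)/(2*n) (v(n) = (-196 + n)/((2*n)) = (-196 + n)*(1/(2*n)) = (-196 + n)/(2*n))
w = 31018 (w = 15669 + 15349 = 31018)
w + v((-3 - 3)*(-5)) = 31018 + (-196 + (-3 - 3)*(-5))/(2*(((-3 - 3)*(-5)))) = 31018 + (-196 - 6*(-5))/(2*((-6*(-5)))) = 31018 + (½)*(-196 + 30)/30 = 31018 + (½)*(1/30)*(-166) = 31018 - 83/30 = 930457/30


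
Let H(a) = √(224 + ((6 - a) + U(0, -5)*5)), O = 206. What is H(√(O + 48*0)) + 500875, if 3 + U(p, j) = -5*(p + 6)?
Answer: 500875 + √(65 - √206) ≈ 5.0088e+5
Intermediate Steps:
U(p, j) = -33 - 5*p (U(p, j) = -3 - 5*(p + 6) = -3 - 5*(6 + p) = -3 + (-30 - 5*p) = -33 - 5*p)
H(a) = √(65 - a) (H(a) = √(224 + ((6 - a) + (-33 - 5*0)*5)) = √(224 + ((6 - a) + (-33 + 0)*5)) = √(224 + ((6 - a) - 33*5)) = √(224 + ((6 - a) - 165)) = √(224 + (-159 - a)) = √(65 - a))
H(√(O + 48*0)) + 500875 = √(65 - √(206 + 48*0)) + 500875 = √(65 - √(206 + 0)) + 500875 = √(65 - √206) + 500875 = 500875 + √(65 - √206)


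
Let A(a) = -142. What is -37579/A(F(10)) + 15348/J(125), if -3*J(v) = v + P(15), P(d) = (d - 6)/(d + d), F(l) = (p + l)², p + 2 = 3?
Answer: -18295993/177926 ≈ -102.83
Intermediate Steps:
p = 1 (p = -2 + 3 = 1)
F(l) = (1 + l)²
P(d) = (-6 + d)/(2*d) (P(d) = (-6 + d)/((2*d)) = (-6 + d)*(1/(2*d)) = (-6 + d)/(2*d))
J(v) = -⅒ - v/3 (J(v) = -(v + (½)*(-6 + 15)/15)/3 = -(v + (½)*(1/15)*9)/3 = -(v + 3/10)/3 = -(3/10 + v)/3 = -⅒ - v/3)
-37579/A(F(10)) + 15348/J(125) = -37579/(-142) + 15348/(-⅒ - ⅓*125) = -37579*(-1/142) + 15348/(-⅒ - 125/3) = 37579/142 + 15348/(-1253/30) = 37579/142 + 15348*(-30/1253) = 37579/142 - 460440/1253 = -18295993/177926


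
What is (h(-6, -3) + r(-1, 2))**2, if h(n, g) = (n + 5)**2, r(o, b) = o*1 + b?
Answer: 4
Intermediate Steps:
r(o, b) = b + o (r(o, b) = o + b = b + o)
h(n, g) = (5 + n)**2
(h(-6, -3) + r(-1, 2))**2 = ((5 - 6)**2 + (2 - 1))**2 = ((-1)**2 + 1)**2 = (1 + 1)**2 = 2**2 = 4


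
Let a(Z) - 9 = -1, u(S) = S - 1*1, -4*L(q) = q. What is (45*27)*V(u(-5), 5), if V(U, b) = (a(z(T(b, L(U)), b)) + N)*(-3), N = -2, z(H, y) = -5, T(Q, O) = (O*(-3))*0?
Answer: -21870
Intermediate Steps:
L(q) = -q/4
T(Q, O) = 0 (T(Q, O) = -3*O*0 = 0)
u(S) = -1 + S (u(S) = S - 1 = -1 + S)
a(Z) = 8 (a(Z) = 9 - 1 = 8)
V(U, b) = -18 (V(U, b) = (8 - 2)*(-3) = 6*(-3) = -18)
(45*27)*V(u(-5), 5) = (45*27)*(-18) = 1215*(-18) = -21870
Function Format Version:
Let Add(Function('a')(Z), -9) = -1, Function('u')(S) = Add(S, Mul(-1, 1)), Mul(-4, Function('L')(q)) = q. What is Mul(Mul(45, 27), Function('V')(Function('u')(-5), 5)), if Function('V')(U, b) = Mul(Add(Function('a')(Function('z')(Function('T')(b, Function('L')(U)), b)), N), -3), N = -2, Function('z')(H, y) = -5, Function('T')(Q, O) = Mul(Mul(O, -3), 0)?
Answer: -21870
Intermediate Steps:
Function('L')(q) = Mul(Rational(-1, 4), q)
Function('T')(Q, O) = 0 (Function('T')(Q, O) = Mul(Mul(-3, O), 0) = 0)
Function('u')(S) = Add(-1, S) (Function('u')(S) = Add(S, -1) = Add(-1, S))
Function('a')(Z) = 8 (Function('a')(Z) = Add(9, -1) = 8)
Function('V')(U, b) = -18 (Function('V')(U, b) = Mul(Add(8, -2), -3) = Mul(6, -3) = -18)
Mul(Mul(45, 27), Function('V')(Function('u')(-5), 5)) = Mul(Mul(45, 27), -18) = Mul(1215, -18) = -21870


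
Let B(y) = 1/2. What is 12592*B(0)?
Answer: 6296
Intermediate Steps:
B(y) = ½
12592*B(0) = 12592*(½) = 6296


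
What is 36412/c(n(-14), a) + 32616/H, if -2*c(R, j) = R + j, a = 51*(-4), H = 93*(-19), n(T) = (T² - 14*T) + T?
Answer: -22392532/51243 ≈ -436.99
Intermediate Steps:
n(T) = T² - 13*T
H = -1767
a = -204
c(R, j) = -R/2 - j/2 (c(R, j) = -(R + j)/2 = -R/2 - j/2)
36412/c(n(-14), a) + 32616/H = 36412/(-(-7)*(-13 - 14) - ½*(-204)) + 32616/(-1767) = 36412/(-(-7)*(-27) + 102) + 32616*(-1/1767) = 36412/(-½*378 + 102) - 10872/589 = 36412/(-189 + 102) - 10872/589 = 36412/(-87) - 10872/589 = 36412*(-1/87) - 10872/589 = -36412/87 - 10872/589 = -22392532/51243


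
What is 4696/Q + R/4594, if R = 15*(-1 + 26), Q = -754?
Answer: -10645337/1731938 ≈ -6.1465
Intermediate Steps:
R = 375 (R = 15*25 = 375)
4696/Q + R/4594 = 4696/(-754) + 375/4594 = 4696*(-1/754) + 375*(1/4594) = -2348/377 + 375/4594 = -10645337/1731938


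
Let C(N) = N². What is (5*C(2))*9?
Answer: 180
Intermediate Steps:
(5*C(2))*9 = (5*2²)*9 = (5*4)*9 = 20*9 = 180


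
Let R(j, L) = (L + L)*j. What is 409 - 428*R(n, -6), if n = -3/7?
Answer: -12545/7 ≈ -1792.1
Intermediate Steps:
n = -3/7 (n = -3*⅐ = -3/7 ≈ -0.42857)
R(j, L) = 2*L*j (R(j, L) = (2*L)*j = 2*L*j)
409 - 428*R(n, -6) = 409 - 856*(-6)*(-3)/7 = 409 - 428*36/7 = 409 - 15408/7 = -12545/7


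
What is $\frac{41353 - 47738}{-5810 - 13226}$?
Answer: $\frac{6385}{19036} \approx 0.33542$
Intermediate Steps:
$\frac{41353 - 47738}{-5810 - 13226} = - \frac{6385}{-5810 - 13226} = - \frac{6385}{-19036} = \left(-6385\right) \left(- \frac{1}{19036}\right) = \frac{6385}{19036}$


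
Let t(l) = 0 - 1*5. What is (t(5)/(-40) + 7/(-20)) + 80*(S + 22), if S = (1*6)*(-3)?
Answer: 12791/40 ≈ 319.77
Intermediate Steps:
t(l) = -5 (t(l) = 0 - 5 = -5)
S = -18 (S = 6*(-3) = -18)
(t(5)/(-40) + 7/(-20)) + 80*(S + 22) = (-5/(-40) + 7/(-20)) + 80*(-18 + 22) = (-5*(-1/40) + 7*(-1/20)) + 80*4 = (⅛ - 7/20) + 320 = -9/40 + 320 = 12791/40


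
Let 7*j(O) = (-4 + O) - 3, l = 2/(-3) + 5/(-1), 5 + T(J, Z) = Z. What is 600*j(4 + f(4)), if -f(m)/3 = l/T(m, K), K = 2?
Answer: -5200/7 ≈ -742.86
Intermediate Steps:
T(J, Z) = -5 + Z
l = -17/3 (l = 2*(-⅓) + 5*(-1) = -⅔ - 5 = -17/3 ≈ -5.6667)
f(m) = -17/3 (f(m) = -(-17)/(-5 + 2) = -(-17)/(-3) = -(-17)*(-1)/3 = -3*17/9 = -17/3)
j(O) = -1 + O/7 (j(O) = ((-4 + O) - 3)/7 = (-7 + O)/7 = -1 + O/7)
600*j(4 + f(4)) = 600*(-1 + (4 - 17/3)/7) = 600*(-1 + (⅐)*(-5/3)) = 600*(-1 - 5/21) = 600*(-26/21) = -5200/7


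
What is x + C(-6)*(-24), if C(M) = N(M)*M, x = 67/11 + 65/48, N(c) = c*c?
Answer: 2741083/528 ≈ 5191.4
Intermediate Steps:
N(c) = c²
x = 3931/528 (x = 67*(1/11) + 65*(1/48) = 67/11 + 65/48 = 3931/528 ≈ 7.4451)
C(M) = M³ (C(M) = M²*M = M³)
x + C(-6)*(-24) = 3931/528 + (-6)³*(-24) = 3931/528 - 216*(-24) = 3931/528 + 5184 = 2741083/528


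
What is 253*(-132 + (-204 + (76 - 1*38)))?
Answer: -75394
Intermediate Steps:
253*(-132 + (-204 + (76 - 1*38))) = 253*(-132 + (-204 + (76 - 38))) = 253*(-132 + (-204 + 38)) = 253*(-132 - 166) = 253*(-298) = -75394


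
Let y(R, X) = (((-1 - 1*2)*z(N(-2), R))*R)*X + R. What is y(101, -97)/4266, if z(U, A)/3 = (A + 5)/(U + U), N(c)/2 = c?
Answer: -4672765/17064 ≈ -273.84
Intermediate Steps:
N(c) = 2*c
z(U, A) = 3*(5 + A)/(2*U) (z(U, A) = 3*((A + 5)/(U + U)) = 3*((5 + A)/((2*U))) = 3*((5 + A)*(1/(2*U))) = 3*((5 + A)/(2*U)) = 3*(5 + A)/(2*U))
y(R, X) = R + R*X*(45/8 + 9*R/8) (y(R, X) = (((-1 - 1*2)*(3*(5 + R)/(2*((2*(-2))))))*R)*X + R = (((-1 - 2)*((3/2)*(5 + R)/(-4)))*R)*X + R = ((-9*(-1)*(5 + R)/(2*4))*R)*X + R = ((-3*(-15/8 - 3*R/8))*R)*X + R = ((45/8 + 9*R/8)*R)*X + R = (R*(45/8 + 9*R/8))*X + R = R*X*(45/8 + 9*R/8) + R = R + R*X*(45/8 + 9*R/8))
y(101, -97)/4266 = ((1/8)*101*(8 + 45*(-97) + 9*101*(-97)))/4266 = ((1/8)*101*(8 - 4365 - 88173))*(1/4266) = ((1/8)*101*(-92530))*(1/4266) = -4672765/4*1/4266 = -4672765/17064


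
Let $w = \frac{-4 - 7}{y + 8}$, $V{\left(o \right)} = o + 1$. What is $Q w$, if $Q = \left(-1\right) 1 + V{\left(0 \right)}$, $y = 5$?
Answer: $0$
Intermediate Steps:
$V{\left(o \right)} = 1 + o$
$Q = 0$ ($Q = \left(-1\right) 1 + \left(1 + 0\right) = -1 + 1 = 0$)
$w = - \frac{11}{13}$ ($w = \frac{-4 - 7}{5 + 8} = - \frac{11}{13} \approx -0.84615$)
$Q w = 0 \left(- \frac{11}{13}\right) = 0$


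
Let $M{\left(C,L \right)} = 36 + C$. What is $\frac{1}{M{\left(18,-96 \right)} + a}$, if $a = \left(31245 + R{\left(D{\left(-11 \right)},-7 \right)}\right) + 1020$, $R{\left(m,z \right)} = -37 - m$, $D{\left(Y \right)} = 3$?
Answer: $\frac{1}{32279} \approx 3.098 \cdot 10^{-5}$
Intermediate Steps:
$a = 32225$ ($a = \left(31245 - 40\right) + 1020 = 31205 + 1020 = 32225$)
$\frac{1}{M{\left(18,-96 \right)} + a} = \frac{1}{\left(36 + 18\right) + 32225} = \frac{1}{54 + 32225} = \frac{1}{32279}$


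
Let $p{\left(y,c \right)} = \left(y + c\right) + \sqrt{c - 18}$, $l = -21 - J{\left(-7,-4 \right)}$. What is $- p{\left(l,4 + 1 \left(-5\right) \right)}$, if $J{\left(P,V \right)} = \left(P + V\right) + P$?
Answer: $4 - i \sqrt{19} \approx 4.0 - 4.3589 i$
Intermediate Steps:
$J{\left(P,V \right)} = V + 2 P$
$l = -3$ ($l = -21 - \left(-4 + 2 \left(-7\right)\right) = -21 - \left(-4 - 14\right) = -21 - -18 = -21 + 18 = -3$)
$p{\left(y,c \right)} = c + y + \sqrt{-18 + c}$ ($p{\left(y,c \right)} = \left(c + y\right) + \sqrt{-18 + c} = c + y + \sqrt{-18 + c}$)
$- p{\left(l,4 + 1 \left(-5\right) \right)} = - (\left(4 + 1 \left(-5\right)\right) - 3 + \sqrt{-18 + \left(4 + 1 \left(-5\right)\right)}) = - (\left(4 - 5\right) - 3 + \sqrt{-18 + \left(4 - 5\right)}) = - (-1 - 3 + \sqrt{-18 - 1}) = - (-1 - 3 + \sqrt{-19}) = - (-1 - 3 + i \sqrt{19}) = - (-4 + i \sqrt{19}) = 4 - i \sqrt{19}$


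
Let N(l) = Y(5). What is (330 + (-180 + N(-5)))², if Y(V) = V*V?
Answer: 30625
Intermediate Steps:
Y(V) = V²
N(l) = 25 (N(l) = 5² = 25)
(330 + (-180 + N(-5)))² = (330 + (-180 + 25))² = (330 - 155)² = 175² = 30625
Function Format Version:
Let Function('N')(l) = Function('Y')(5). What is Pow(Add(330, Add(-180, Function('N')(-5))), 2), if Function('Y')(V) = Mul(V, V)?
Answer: 30625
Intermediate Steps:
Function('Y')(V) = Pow(V, 2)
Function('N')(l) = 25 (Function('N')(l) = Pow(5, 2) = 25)
Pow(Add(330, Add(-180, Function('N')(-5))), 2) = Pow(Add(330, Add(-180, 25)), 2) = Pow(Add(330, -155), 2) = Pow(175, 2) = 30625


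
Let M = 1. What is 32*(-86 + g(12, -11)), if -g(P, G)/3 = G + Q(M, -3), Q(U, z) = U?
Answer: -1792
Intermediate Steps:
g(P, G) = -3 - 3*G (g(P, G) = -3*(G + 1) = -3*(1 + G) = -3 - 3*G)
32*(-86 + g(12, -11)) = 32*(-86 + (-3 - 3*(-11))) = 32*(-86 + (-3 + 33)) = 32*(-86 + 30) = 32*(-56) = -1792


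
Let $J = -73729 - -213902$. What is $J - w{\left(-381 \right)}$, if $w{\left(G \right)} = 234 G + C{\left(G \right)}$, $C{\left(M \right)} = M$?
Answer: $229708$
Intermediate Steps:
$w{\left(G \right)} = 235 G$ ($w{\left(G \right)} = 234 G + G = 235 G$)
$J = 140173$ ($J = -73729 + 213902 = 140173$)
$J - w{\left(-381 \right)} = 140173 - 235 \left(-381\right) = 140173 - -89535 = 140173 + 89535 = 229708$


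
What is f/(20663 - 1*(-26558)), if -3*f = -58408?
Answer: 58408/141663 ≈ 0.41230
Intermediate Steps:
f = 58408/3 (f = -1/3*(-58408) = 58408/3 ≈ 19469.)
f/(20663 - 1*(-26558)) = 58408/(3*(20663 - 1*(-26558))) = 58408/(3*(20663 + 26558)) = (58408/3)/47221 = (58408/3)*(1/47221) = 58408/141663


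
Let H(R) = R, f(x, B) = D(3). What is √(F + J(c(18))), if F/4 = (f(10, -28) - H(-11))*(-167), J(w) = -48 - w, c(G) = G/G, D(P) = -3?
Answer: I*√5393 ≈ 73.437*I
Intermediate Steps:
f(x, B) = -3
c(G) = 1
F = -5344 (F = 4*((-3 - 1*(-11))*(-167)) = 4*((-3 + 11)*(-167)) = 4*(8*(-167)) = 4*(-1336) = -5344)
√(F + J(c(18))) = √(-5344 + (-48 - 1*1)) = √(-5344 + (-48 - 1)) = √(-5344 - 49) = √(-5393) = I*√5393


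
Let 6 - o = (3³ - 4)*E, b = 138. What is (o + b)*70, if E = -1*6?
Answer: 19740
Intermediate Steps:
E = -6
o = 144 (o = 6 - (3³ - 4)*(-6) = 6 - (27 - 4)*(-6) = 6 - 23*(-6) = 6 - 1*(-138) = 6 + 138 = 144)
(o + b)*70 = (144 + 138)*70 = 282*70 = 19740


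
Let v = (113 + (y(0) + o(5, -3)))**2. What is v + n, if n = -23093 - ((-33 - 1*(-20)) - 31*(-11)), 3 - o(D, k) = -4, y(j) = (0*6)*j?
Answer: -9021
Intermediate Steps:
y(j) = 0 (y(j) = 0*j = 0)
o(D, k) = 7 (o(D, k) = 3 - 1*(-4) = 3 + 4 = 7)
v = 14400 (v = (113 + (0 + 7))**2 = (113 + 7)**2 = 120**2 = 14400)
n = -23421 (n = -23093 - ((-33 + 20) + 341) = -23093 - (-13 + 341) = -23093 - 1*328 = -23093 - 328 = -23421)
v + n = 14400 - 23421 = -9021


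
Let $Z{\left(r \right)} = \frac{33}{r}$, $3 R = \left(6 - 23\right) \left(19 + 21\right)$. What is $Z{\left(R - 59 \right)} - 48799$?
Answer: $- \frac{41820842}{857} \approx -48799.0$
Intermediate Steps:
$R = - \frac{680}{3}$ ($R = \frac{\left(6 - 23\right) \left(19 + 21\right)}{3} = \frac{\left(-17\right) 40}{3} = \frac{1}{3} \left(-680\right) = - \frac{680}{3} \approx -226.67$)
$Z{\left(R - 59 \right)} - 48799 = \frac{33}{- \frac{680}{3} - 59} - 48799 = \frac{33}{- \frac{857}{3}} - 48799 = 33 \left(- \frac{3}{857}\right) - 48799 = - \frac{99}{857} - 48799 = - \frac{41820842}{857}$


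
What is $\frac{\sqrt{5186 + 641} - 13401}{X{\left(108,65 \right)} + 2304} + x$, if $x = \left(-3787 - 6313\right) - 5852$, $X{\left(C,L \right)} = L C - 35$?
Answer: $- \frac{148191529}{9289} + \frac{\sqrt{5827}}{9289} \approx -15953.0$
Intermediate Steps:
$X{\left(C,L \right)} = -35 + C L$ ($X{\left(C,L \right)} = C L - 35 = -35 + C L$)
$x = -15952$ ($x = -10100 - 5852 = -15952$)
$\frac{\sqrt{5186 + 641} - 13401}{X{\left(108,65 \right)} + 2304} + x = \frac{\sqrt{5186 + 641} - 13401}{\left(-35 + 108 \cdot 65\right) + 2304} - 15952 = \frac{\sqrt{5827} - 13401}{\left(-35 + 7020\right) + 2304} - 15952 = \frac{-13401 + \sqrt{5827}}{6985 + 2304} - 15952 = \frac{-13401 + \sqrt{5827}}{9289} - 15952 = \left(-13401 + \sqrt{5827}\right) \frac{1}{9289} - 15952 = \left(- \frac{13401}{9289} + \frac{\sqrt{5827}}{9289}\right) - 15952 = - \frac{148191529}{9289} + \frac{\sqrt{5827}}{9289}$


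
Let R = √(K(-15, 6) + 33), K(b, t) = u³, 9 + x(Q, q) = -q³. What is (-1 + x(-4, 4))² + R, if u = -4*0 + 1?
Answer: 5476 + √34 ≈ 5481.8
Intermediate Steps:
u = 1 (u = 0 + 1 = 1)
x(Q, q) = -9 - q³
K(b, t) = 1 (K(b, t) = 1³ = 1)
R = √34 (R = √(1 + 33) = √34 ≈ 5.8309)
(-1 + x(-4, 4))² + R = (-1 + (-9 - 1*4³))² + √34 = (-1 + (-9 - 1*64))² + √34 = (-1 + (-9 - 64))² + √34 = (-1 - 73)² + √34 = (-74)² + √34 = 5476 + √34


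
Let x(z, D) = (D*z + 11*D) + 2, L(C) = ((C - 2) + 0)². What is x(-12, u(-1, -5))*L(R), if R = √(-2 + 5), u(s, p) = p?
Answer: 49 - 28*√3 ≈ 0.50258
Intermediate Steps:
R = √3 ≈ 1.7320
L(C) = (-2 + C)² (L(C) = ((-2 + C) + 0)² = (-2 + C)²)
x(z, D) = 2 + 11*D + D*z (x(z, D) = (11*D + D*z) + 2 = 2 + 11*D + D*z)
x(-12, u(-1, -5))*L(R) = (2 + 11*(-5) - 5*(-12))*(-2 + √3)² = (2 - 55 + 60)*(-2 + √3)² = 7*(-2 + √3)²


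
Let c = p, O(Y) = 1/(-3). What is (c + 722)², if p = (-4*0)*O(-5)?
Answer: 521284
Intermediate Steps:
O(Y) = -⅓
p = 0 (p = -4*0*(-⅓) = 0*(-⅓) = 0)
c = 0
(c + 722)² = (0 + 722)² = 722² = 521284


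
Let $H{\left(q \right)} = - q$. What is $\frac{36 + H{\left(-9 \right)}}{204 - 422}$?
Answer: $- \frac{45}{218} \approx -0.20642$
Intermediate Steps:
$\frac{36 + H{\left(-9 \right)}}{204 - 422} = \frac{36 - -9}{204 - 422} = \frac{36 + 9}{-218} = 45 \left(- \frac{1}{218}\right) = - \frac{45}{218}$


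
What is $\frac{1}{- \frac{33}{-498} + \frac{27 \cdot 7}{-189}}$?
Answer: $- \frac{166}{155} \approx -1.071$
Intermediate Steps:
$\frac{1}{- \frac{33}{-498} + \frac{27 \cdot 7}{-189}} = \frac{1}{\left(-33\right) \left(- \frac{1}{498}\right) + 189 \left(- \frac{1}{189}\right)} = \frac{1}{\frac{11}{166} - 1} = \frac{1}{- \frac{155}{166}} = - \frac{166}{155}$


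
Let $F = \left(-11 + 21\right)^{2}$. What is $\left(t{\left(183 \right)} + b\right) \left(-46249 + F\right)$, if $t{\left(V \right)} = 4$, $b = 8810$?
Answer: $-406757286$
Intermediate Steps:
$F = 100$ ($F = 10^{2} = 100$)
$\left(t{\left(183 \right)} + b\right) \left(-46249 + F\right) = \left(4 + 8810\right) \left(-46249 + 100\right) = 8814 \left(-46149\right) = -406757286$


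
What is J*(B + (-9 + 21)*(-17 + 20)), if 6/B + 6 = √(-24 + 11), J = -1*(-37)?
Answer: 63936/49 - 222*I*√13/49 ≈ 1304.8 - 16.335*I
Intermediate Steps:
J = 37
B = 6/(-6 + I*√13) (B = 6/(-6 + √(-24 + 11)) = 6/(-6 + √(-13)) = 6/(-6 + I*√13) ≈ -0.73469 - 0.4415*I)
J*(B + (-9 + 21)*(-17 + 20)) = 37*((-36/49 - 6*I*√13/49) + (-9 + 21)*(-17 + 20)) = 37*((-36/49 - 6*I*√13/49) + 12*3) = 37*((-36/49 - 6*I*√13/49) + 36) = 37*(1728/49 - 6*I*√13/49) = 63936/49 - 222*I*√13/49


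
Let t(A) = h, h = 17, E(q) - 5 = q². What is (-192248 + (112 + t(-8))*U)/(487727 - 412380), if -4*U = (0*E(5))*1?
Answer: -192248/75347 ≈ -2.5515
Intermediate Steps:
E(q) = 5 + q²
U = 0 (U = -0*(5 + 5²)/4 = -0*(5 + 25)/4 = -0*30/4 = -0 = -¼*0 = 0)
t(A) = 17
(-192248 + (112 + t(-8))*U)/(487727 - 412380) = (-192248 + (112 + 17)*0)/(487727 - 412380) = (-192248 + 129*0)/75347 = (-192248 + 0)*(1/75347) = -192248*1/75347 = -192248/75347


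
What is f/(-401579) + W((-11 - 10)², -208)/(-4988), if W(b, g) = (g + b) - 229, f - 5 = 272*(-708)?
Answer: 239734458/500769013 ≈ 0.47873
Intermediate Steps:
f = -192571 (f = 5 + 272*(-708) = 5 - 192576 = -192571)
W(b, g) = -229 + b + g (W(b, g) = (b + g) - 229 = -229 + b + g)
f/(-401579) + W((-11 - 10)², -208)/(-4988) = -192571/(-401579) + (-229 + (-11 - 10)² - 208)/(-4988) = -192571*(-1/401579) + (-229 + (-21)² - 208)*(-1/4988) = 192571/401579 + (-229 + 441 - 208)*(-1/4988) = 192571/401579 + 4*(-1/4988) = 192571/401579 - 1/1247 = 239734458/500769013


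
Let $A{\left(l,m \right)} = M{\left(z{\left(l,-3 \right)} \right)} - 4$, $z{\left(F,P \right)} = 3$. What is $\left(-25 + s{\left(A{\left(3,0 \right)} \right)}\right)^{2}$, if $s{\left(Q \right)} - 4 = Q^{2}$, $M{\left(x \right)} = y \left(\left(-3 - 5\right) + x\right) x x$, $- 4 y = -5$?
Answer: $\frac{3334485025}{256} \approx 1.3025 \cdot 10^{7}$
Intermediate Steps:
$y = \frac{5}{4}$ ($y = \left(- \frac{1}{4}\right) \left(-5\right) = \frac{5}{4} \approx 1.25$)
$M{\left(x \right)} = x^{2} \left(-10 + \frac{5 x}{4}\right)$ ($M{\left(x \right)} = \frac{5 \left(\left(-3 - 5\right) + x\right)}{4} x x = \frac{5 \left(-8 + x\right)}{4} x^{2} = \left(-10 + \frac{5 x}{4}\right) x^{2} = x^{2} \left(-10 + \frac{5 x}{4}\right)$)
$A{\left(l,m \right)} = - \frac{241}{4}$ ($A{\left(l,m \right)} = \frac{5 \cdot 3^{2} \left(-8 + 3\right)}{4} - 4 = \frac{5}{4} \cdot 9 \left(-5\right) - 4 = - \frac{225}{4} - 4 = - \frac{241}{4}$)
$s{\left(Q \right)} = 4 + Q^{2}$
$\left(-25 + s{\left(A{\left(3,0 \right)} \right)}\right)^{2} = \left(-25 + \left(4 + \left(- \frac{241}{4}\right)^{2}\right)\right)^{2} = \left(-25 + \left(4 + \frac{58081}{16}\right)\right)^{2} = \left(-25 + \frac{58145}{16}\right)^{2} = \left(\frac{57745}{16}\right)^{2} = \frac{3334485025}{256}$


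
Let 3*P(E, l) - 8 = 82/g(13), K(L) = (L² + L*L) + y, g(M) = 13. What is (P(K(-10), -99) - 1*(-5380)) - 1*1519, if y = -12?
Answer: 50255/13 ≈ 3865.8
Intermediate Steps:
K(L) = -12 + 2*L² (K(L) = (L² + L*L) - 12 = (L² + L²) - 12 = 2*L² - 12 = -12 + 2*L²)
P(E, l) = 62/13 (P(E, l) = 8/3 + (82/13)/3 = 8/3 + (82*(1/13))/3 = 8/3 + (⅓)*(82/13) = 8/3 + 82/39 = 62/13)
(P(K(-10), -99) - 1*(-5380)) - 1*1519 = (62/13 - 1*(-5380)) - 1*1519 = (62/13 + 5380) - 1519 = 70002/13 - 1519 = 50255/13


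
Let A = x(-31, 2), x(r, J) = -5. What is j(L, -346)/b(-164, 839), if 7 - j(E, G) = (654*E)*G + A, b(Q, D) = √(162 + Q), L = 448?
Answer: -50687622*I*√2 ≈ -7.1683e+7*I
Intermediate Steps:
A = -5
j(E, G) = 12 - 654*E*G (j(E, G) = 7 - ((654*E)*G - 5) = 7 - (654*E*G - 5) = 7 - (-5 + 654*E*G) = 7 + (5 - 654*E*G) = 12 - 654*E*G)
j(L, -346)/b(-164, 839) = (12 - 654*448*(-346))/(√(162 - 164)) = (12 + 101375232)/(√(-2)) = 101375244/((I*√2)) = 101375244*(-I*√2/2) = -50687622*I*√2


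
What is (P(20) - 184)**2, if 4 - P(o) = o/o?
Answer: 32761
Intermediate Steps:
P(o) = 3 (P(o) = 4 - o/o = 4 - 1*1 = 4 - 1 = 3)
(P(20) - 184)**2 = (3 - 184)**2 = (-181)**2 = 32761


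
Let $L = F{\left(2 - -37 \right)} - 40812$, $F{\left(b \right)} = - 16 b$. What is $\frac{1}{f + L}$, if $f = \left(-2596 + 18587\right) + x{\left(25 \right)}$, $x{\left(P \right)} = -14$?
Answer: $- \frac{1}{25459} \approx -3.9279 \cdot 10^{-5}$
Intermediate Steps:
$L = -41436$ ($L = - 16 \left(2 - -37\right) - 40812 = - 16 \left(2 + 37\right) - 40812 = \left(-16\right) 39 - 40812 = -624 - 40812 = -41436$)
$f = 15977$ ($f = \left(-2596 + 18587\right) - 14 = 15991 - 14 = 15977$)
$\frac{1}{f + L} = \frac{1}{15977 - 41436} = \frac{1}{-25459} = - \frac{1}{25459}$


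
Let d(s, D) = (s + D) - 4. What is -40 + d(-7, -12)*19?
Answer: -477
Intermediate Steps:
d(s, D) = -4 + D + s (d(s, D) = (D + s) - 4 = -4 + D + s)
-40 + d(-7, -12)*19 = -40 + (-4 - 12 - 7)*19 = -40 - 23*19 = -40 - 437 = -477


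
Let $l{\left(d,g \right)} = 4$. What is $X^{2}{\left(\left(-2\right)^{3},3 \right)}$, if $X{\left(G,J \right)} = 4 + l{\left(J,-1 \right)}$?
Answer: $64$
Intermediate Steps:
$X{\left(G,J \right)} = 8$ ($X{\left(G,J \right)} = 4 + 4 = 8$)
$X^{2}{\left(\left(-2\right)^{3},3 \right)} = 8^{2} = 64$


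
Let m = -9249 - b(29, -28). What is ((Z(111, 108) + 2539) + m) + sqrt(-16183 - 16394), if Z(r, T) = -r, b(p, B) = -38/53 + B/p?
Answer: -10481291/1537 + I*sqrt(32577) ≈ -6819.3 + 180.49*I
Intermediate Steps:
b(p, B) = -38/53 + B/p (b(p, B) = -38*1/53 + B/p = -38/53 + B/p)
m = -14213127/1537 (m = -9249 - (-38/53 - 28/29) = -9249 - 1*(-2586/1537) = -9249 + 2586/1537 = -14213127/1537 ≈ -9247.3)
((Z(111, 108) + 2539) + m) + sqrt(-16183 - 16394) = ((-1*111 + 2539) - 14213127/1537) + sqrt(-16183 - 16394) = ((-111 + 2539) - 14213127/1537) + sqrt(-32577) = (2428 - 14213127/1537) + I*sqrt(32577) = -10481291/1537 + I*sqrt(32577)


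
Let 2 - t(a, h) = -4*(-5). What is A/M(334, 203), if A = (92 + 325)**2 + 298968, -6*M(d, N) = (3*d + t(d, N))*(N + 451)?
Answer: -157619/35752 ≈ -4.4087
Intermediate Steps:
t(a, h) = -18 (t(a, h) = 2 - (-4)*(-5) = 2 - 1*20 = 2 - 20 = -18)
M(d, N) = -(-18 + 3*d)*(451 + N)/6 (M(d, N) = -(3*d - 18)*(N + 451)/6 = -(-18 + 3*d)*(451 + N)/6)
A = 472857 (A = 417**2 + 298968 = 173889 + 298968 = 472857)
A/M(334, 203) = 472857/(1353 + 3*203 - 451/2*334 - 1/2*203*334) = 472857/(1353 + 609 - 75317 - 33901) = 472857/(-107256) = 472857*(-1/107256) = -157619/35752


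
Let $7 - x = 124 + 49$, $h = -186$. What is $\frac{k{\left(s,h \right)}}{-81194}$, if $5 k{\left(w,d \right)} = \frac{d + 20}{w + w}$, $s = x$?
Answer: $- \frac{1}{811940} \approx -1.2316 \cdot 10^{-6}$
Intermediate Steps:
$x = -166$ ($x = 7 - \left(124 + 49\right) = 7 - 173 = -166$)
$s = -166$
$k{\left(w,d \right)} = \frac{20 + d}{10 w}$ ($k{\left(w,d \right)} = \frac{\left(d + 20\right) \frac{1}{w + w}}{5} = \frac{\left(20 + d\right) \frac{1}{2 w}}{5} = \frac{\frac{1}{2} \frac{1}{w} \left(20 + d\right)}{5} = \frac{20 + d}{10 w}$)
$\frac{k{\left(s,h \right)}}{-81194} = \frac{\frac{1}{10} \frac{1}{-166} \left(20 - 186\right)}{-81194} = \frac{1}{10} \left(- \frac{1}{166}\right) \left(-166\right) \left(- \frac{1}{81194}\right) = \frac{1}{10} \left(- \frac{1}{81194}\right) = - \frac{1}{811940}$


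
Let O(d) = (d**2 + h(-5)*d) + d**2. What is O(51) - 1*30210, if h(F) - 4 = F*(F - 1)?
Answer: -23274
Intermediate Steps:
h(F) = 4 + F*(-1 + F) (h(F) = 4 + F*(F - 1) = 4 + F*(-1 + F))
O(d) = 2*d**2 + 34*d (O(d) = (d**2 + (4 + (-5)**2 - 1*(-5))*d) + d**2 = (d**2 + (4 + 25 + 5)*d) + d**2 = (d**2 + 34*d) + d**2 = 2*d**2 + 34*d)
O(51) - 1*30210 = 2*51*(17 + 51) - 1*30210 = 2*51*68 - 30210 = 6936 - 30210 = -23274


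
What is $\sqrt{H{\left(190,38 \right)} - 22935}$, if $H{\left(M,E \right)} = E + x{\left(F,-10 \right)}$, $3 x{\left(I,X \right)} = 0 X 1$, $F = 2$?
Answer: $i \sqrt{22897} \approx 151.32 i$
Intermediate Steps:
$x{\left(I,X \right)} = 0$ ($x{\left(I,X \right)} = \frac{0 X 1}{3} = \frac{0 \cdot 1}{3} = \frac{1}{3} \cdot 0 = 0$)
$H{\left(M,E \right)} = E$ ($H{\left(M,E \right)} = E + 0 = E$)
$\sqrt{H{\left(190,38 \right)} - 22935} = \sqrt{38 - 22935} = \sqrt{-22897} = i \sqrt{22897}$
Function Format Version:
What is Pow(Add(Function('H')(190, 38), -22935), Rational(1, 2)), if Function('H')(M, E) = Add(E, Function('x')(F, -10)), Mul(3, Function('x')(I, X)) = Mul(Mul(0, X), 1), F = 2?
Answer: Mul(I, Pow(22897, Rational(1, 2))) ≈ Mul(151.32, I)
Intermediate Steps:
Function('x')(I, X) = 0 (Function('x')(I, X) = Mul(Rational(1, 3), Mul(Mul(0, X), 1)) = Mul(Rational(1, 3), Mul(0, 1)) = Mul(Rational(1, 3), 0) = 0)
Function('H')(M, E) = E (Function('H')(M, E) = Add(E, 0) = E)
Pow(Add(Function('H')(190, 38), -22935), Rational(1, 2)) = Pow(Add(38, -22935), Rational(1, 2)) = Pow(-22897, Rational(1, 2)) = Mul(I, Pow(22897, Rational(1, 2)))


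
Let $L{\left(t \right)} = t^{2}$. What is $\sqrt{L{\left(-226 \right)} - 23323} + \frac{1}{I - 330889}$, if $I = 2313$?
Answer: $- \frac{1}{328576} + 29 \sqrt{33} \approx 166.59$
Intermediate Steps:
$\sqrt{L{\left(-226 \right)} - 23323} + \frac{1}{I - 330889} = \sqrt{\left(-226\right)^{2} - 23323} + \frac{1}{2313 - 330889} = \sqrt{51076 - 23323} + \frac{1}{-328576} = \sqrt{27753} - \frac{1}{328576} = 29 \sqrt{33} - \frac{1}{328576} = - \frac{1}{328576} + 29 \sqrt{33}$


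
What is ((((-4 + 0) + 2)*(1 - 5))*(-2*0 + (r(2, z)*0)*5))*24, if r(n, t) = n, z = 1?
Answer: 0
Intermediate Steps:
((((-4 + 0) + 2)*(1 - 5))*(-2*0 + (r(2, z)*0)*5))*24 = ((((-4 + 0) + 2)*(1 - 5))*(-2*0 + (2*0)*5))*24 = (((-4 + 2)*(-4))*(0 + 0*5))*24 = ((-2*(-4))*(0 + 0))*24 = (8*0)*24 = 0*24 = 0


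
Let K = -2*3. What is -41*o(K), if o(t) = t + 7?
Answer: -41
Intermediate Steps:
K = -6
o(t) = 7 + t
-41*o(K) = -41*(7 - 6) = -41*1 = -41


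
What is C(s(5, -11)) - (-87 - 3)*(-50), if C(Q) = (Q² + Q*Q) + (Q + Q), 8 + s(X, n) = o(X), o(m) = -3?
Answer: -4280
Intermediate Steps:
s(X, n) = -11 (s(X, n) = -8 - 3 = -11)
C(Q) = 2*Q + 2*Q² (C(Q) = (Q² + Q²) + 2*Q = 2*Q² + 2*Q = 2*Q + 2*Q²)
C(s(5, -11)) - (-87 - 3)*(-50) = 2*(-11)*(1 - 11) - (-87 - 3)*(-50) = 2*(-11)*(-10) - (-90)*(-50) = 220 - 1*4500 = 220 - 4500 = -4280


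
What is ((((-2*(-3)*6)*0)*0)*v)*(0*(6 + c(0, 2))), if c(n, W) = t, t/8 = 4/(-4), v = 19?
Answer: 0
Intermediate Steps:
t = -8 (t = 8*(4/(-4)) = 8*(4*(-¼)) = 8*(-1) = -8)
c(n, W) = -8
((((-2*(-3)*6)*0)*0)*v)*(0*(6 + c(0, 2))) = ((((-2*(-3)*6)*0)*0)*19)*(0*(6 - 8)) = ((((6*6)*0)*0)*19)*(0*(-2)) = (((36*0)*0)*19)*0 = ((0*0)*19)*0 = (0*19)*0 = 0*0 = 0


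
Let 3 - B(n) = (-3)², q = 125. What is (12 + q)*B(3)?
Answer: -822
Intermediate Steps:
B(n) = -6 (B(n) = 3 - 1*(-3)² = 3 - 1*9 = 3 - 9 = -6)
(12 + q)*B(3) = (12 + 125)*(-6) = 137*(-6) = -822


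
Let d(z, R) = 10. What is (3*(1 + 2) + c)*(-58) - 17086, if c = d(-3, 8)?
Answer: -18188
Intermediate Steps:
c = 10
(3*(1 + 2) + c)*(-58) - 17086 = (3*(1 + 2) + 10)*(-58) - 17086 = (3*3 + 10)*(-58) - 17086 = (9 + 10)*(-58) - 17086 = 19*(-58) - 17086 = -1102 - 17086 = -18188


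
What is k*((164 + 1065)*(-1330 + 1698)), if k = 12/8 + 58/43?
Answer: 55403320/43 ≈ 1.2885e+6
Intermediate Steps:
k = 245/86 (k = 12*(⅛) + 58*(1/43) = 3/2 + 58/43 = 245/86 ≈ 2.8488)
k*((164 + 1065)*(-1330 + 1698)) = 245*((164 + 1065)*(-1330 + 1698))/86 = 245*(1229*368)/86 = (245/86)*452272 = 55403320/43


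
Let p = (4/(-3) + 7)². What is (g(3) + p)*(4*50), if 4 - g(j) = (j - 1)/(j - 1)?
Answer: 63200/9 ≈ 7022.2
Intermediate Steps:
p = 289/9 (p = (4*(-⅓) + 7)² = (-4/3 + 7)² = (17/3)² = 289/9 ≈ 32.111)
g(j) = 3 (g(j) = 4 - (j - 1)/(j - 1) = 4 - (-1 + j)/(-1 + j) = 4 - 1*1 = 4 - 1 = 3)
(g(3) + p)*(4*50) = (3 + 289/9)*(4*50) = (316/9)*200 = 63200/9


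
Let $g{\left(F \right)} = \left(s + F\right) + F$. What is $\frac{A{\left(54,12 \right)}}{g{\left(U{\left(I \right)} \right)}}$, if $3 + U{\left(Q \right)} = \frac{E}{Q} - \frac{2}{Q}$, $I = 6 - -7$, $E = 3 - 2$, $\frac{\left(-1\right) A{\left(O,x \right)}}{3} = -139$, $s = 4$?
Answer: $- \frac{5421}{28} \approx -193.61$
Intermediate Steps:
$A{\left(O,x \right)} = 417$ ($A{\left(O,x \right)} = \left(-3\right) \left(-139\right) = 417$)
$E = 1$ ($E = 3 - 2 = 1$)
$I = 13$ ($I = 6 + 7 = 13$)
$U{\left(Q \right)} = -3 - \frac{1}{Q}$ ($U{\left(Q \right)} = -3 + \left(1 \frac{1}{Q} - \frac{2}{Q}\right) = -3 + \left(\frac{1}{Q} - \frac{2}{Q}\right) = -3 - \frac{1}{Q}$)
$g{\left(F \right)} = 4 + 2 F$ ($g{\left(F \right)} = \left(4 + F\right) + F = 4 + 2 F$)
$\frac{A{\left(54,12 \right)}}{g{\left(U{\left(I \right)} \right)}} = \frac{417}{4 + 2 \left(-3 - \frac{1}{13}\right)} = \frac{417}{4 + 2 \left(- \frac{40}{13}\right)} = \frac{417}{4 - \frac{80}{13}} = \frac{417}{- \frac{28}{13}} = 417 \left(- \frac{13}{28}\right) = - \frac{5421}{28}$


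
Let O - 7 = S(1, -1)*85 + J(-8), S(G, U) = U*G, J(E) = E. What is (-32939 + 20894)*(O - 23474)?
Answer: 283780200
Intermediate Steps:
S(G, U) = G*U
O = -86 (O = 7 + ((1*(-1))*85 - 8) = 7 + (-1*85 - 8) = 7 + (-85 - 8) = 7 - 93 = -86)
(-32939 + 20894)*(O - 23474) = (-32939 + 20894)*(-86 - 23474) = -12045*(-23560) = 283780200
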